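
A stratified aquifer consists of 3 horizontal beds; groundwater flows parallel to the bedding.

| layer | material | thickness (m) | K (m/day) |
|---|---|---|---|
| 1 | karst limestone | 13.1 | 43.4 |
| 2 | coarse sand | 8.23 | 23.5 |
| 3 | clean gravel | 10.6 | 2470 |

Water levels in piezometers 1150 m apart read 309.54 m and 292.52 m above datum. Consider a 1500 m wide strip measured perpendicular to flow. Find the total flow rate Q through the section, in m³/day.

Flow is parallel to layering, so each bed carries its own Darcy discharge and the transmissivities add.
Σ(K_i·b_i) = 43.4×13.1 + 23.5×8.23 + 2470×10.6 = 26944 m²/day.
Hydraulic gradient i = (309.54 − 292.52) / 1150 = 17.02 / 1150 = 0.01480.
Q = Σ(K_i·b_i) · W · i = 26944 × 1500 × 0.01480 = 5.982e+05 m³/day.

598000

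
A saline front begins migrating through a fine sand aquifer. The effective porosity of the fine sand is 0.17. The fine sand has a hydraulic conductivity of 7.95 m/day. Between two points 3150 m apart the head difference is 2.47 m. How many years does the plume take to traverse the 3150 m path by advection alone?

Hydraulic gradient i = Δh / L = 2.47 / 3150 = 0.0007841.
Darcy flux q = K · i = 7.950 × 0.0007841 = 0.006234 m/day.
Seepage velocity v = q / n_e = 0.006234 / 0.17 = 0.03667 m/day.
Travel time t = L / v = 3150 / 0.03667 = 85903 days = 235.2 years.

235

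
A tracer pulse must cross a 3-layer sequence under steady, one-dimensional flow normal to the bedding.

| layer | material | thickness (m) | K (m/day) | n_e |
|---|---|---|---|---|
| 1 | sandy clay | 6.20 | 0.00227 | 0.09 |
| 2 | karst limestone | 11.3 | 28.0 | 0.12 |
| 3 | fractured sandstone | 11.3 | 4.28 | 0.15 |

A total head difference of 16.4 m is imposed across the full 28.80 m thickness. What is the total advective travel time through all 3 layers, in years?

1.65

With flow normal to the layers, continuity requires the same specific discharge q through every layer.
Σ(b_i/K_i) = 6.20/0.00227 + 11.3/28.0 + 11.3/4.28 = 2734 d.
q = Δh / Σ(b_i/K_i) = 16.4 / 2734 = 0.005998 m/day.
In each layer the seepage velocity is v_i = q/n_i, so the layer transit time is t_i = b_i·n_i / q:
  layer 1 (sandy clay): t_1 = 6.20 × 0.09 / 0.005998 = 93.03 d
  layer 2 (karst limestone): t_2 = 11.3 × 0.12 / 0.005998 = 226.1 d
  layer 3 (fractured sandstone): t_3 = 11.3 × 0.15 / 0.005998 = 282.6 d
Total t = Σ t_i = 601.7 days = 1.647 years.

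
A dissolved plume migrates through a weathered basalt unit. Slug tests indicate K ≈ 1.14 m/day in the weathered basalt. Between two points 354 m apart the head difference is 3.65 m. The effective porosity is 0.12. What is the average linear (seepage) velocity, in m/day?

Hydraulic gradient i = Δh / L = 3.65 / 354 = 0.01031.
Darcy flux q = K · i = 1.140 × 0.01031 = 0.01175 m/day.
Seepage velocity v = q / n_e = 0.01175 / 0.12 = 0.09795 m/day.

0.0980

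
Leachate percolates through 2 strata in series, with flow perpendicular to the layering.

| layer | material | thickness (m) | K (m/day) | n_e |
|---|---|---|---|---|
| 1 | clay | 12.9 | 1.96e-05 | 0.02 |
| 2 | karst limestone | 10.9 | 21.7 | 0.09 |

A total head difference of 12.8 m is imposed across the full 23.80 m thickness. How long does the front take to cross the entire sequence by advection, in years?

174

With flow normal to the layers, continuity requires the same specific discharge q through every layer.
Σ(b_i/K_i) = 12.9/1.96e-05 + 10.9/21.7 = 6.582e+05 d.
q = Δh / Σ(b_i/K_i) = 12.8 / 6.582e+05 = 1.945e-05 m/day.
In each layer the seepage velocity is v_i = q/n_i, so the layer transit time is t_i = b_i·n_i / q:
  layer 1 (clay): t_1 = 12.9 × 0.02 / 1.945e-05 = 13266 d
  layer 2 (karst limestone): t_2 = 10.9 × 0.09 / 1.945e-05 = 50442 d
Total t = Σ t_i = 63708 days = 174.4 years.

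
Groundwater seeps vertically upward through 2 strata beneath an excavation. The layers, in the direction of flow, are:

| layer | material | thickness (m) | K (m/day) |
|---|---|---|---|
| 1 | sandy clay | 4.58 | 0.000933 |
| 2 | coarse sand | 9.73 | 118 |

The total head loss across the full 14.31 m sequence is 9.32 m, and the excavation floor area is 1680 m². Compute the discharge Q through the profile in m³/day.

3.19

Flow is perpendicular to layering, so the layers act in series and the equivalent K is the thickness-weighted harmonic mean.
Total thickness L = 4.58 + 9.73 = 14.31 m.
Σ(b_i/K_i) = 4.58/0.000933 + 9.73/118 = 4909 d.
K_eq = L / Σ(b_i/K_i) = 14.31 / 4909 = 0.002915 m/day.
Q = K_eq · A · (Δh/L) = 0.002915 × 1680 × (9.32/14.31) = 3.190 m³/day.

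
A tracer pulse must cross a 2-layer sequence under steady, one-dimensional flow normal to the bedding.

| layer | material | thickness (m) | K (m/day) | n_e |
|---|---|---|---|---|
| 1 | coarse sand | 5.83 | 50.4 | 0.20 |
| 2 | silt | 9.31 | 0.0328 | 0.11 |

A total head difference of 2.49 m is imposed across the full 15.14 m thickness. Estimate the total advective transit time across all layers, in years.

With flow normal to the layers, continuity requires the same specific discharge q through every layer.
Σ(b_i/K_i) = 5.83/50.4 + 9.31/0.0328 = 284.0 d.
q = Δh / Σ(b_i/K_i) = 2.49 / 284.0 = 0.008769 m/day.
In each layer the seepage velocity is v_i = q/n_i, so the layer transit time is t_i = b_i·n_i / q:
  layer 1 (coarse sand): t_1 = 5.83 × 0.20 / 0.008769 = 133.0 d
  layer 2 (silt): t_2 = 9.31 × 0.11 / 0.008769 = 116.8 d
Total t = Σ t_i = 249.8 days = 0.6838 years.

0.684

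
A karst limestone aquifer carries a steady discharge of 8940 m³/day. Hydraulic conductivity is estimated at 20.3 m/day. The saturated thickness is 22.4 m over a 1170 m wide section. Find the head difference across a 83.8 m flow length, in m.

Cross-sectional area A = 1170 × 22.4 = 26208 m².
From Q = K·A·i, i = Q / (K·A) = 8940 / (20.30 × 26208) = 0.01680.
Head loss Δh = i · L = 0.01680 × 83.8 = 1.408 m.

1.41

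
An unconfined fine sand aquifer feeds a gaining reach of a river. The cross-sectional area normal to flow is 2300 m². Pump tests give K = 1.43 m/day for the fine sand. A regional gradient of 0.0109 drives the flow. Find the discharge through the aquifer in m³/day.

35.9

Hydraulic gradient i = 0.0109.
Darcy's law: Q = K · A · i = 1.430 × 2300 × 0.01090 = 35.85 m³/day.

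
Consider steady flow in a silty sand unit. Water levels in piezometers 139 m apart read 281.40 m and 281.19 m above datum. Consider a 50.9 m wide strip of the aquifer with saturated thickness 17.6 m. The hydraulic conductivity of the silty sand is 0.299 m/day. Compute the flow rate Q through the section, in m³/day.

Cross-sectional area A = 50.9 × 17.6 = 895.8 m².
Hydraulic gradient i = (281.40 − 281.19) / 139 = 0.21 / 139 = 0.001511.
Darcy's law: Q = K · A · i = 0.2990 × 895.8 × 0.001511 = 0.4047 m³/day.

0.405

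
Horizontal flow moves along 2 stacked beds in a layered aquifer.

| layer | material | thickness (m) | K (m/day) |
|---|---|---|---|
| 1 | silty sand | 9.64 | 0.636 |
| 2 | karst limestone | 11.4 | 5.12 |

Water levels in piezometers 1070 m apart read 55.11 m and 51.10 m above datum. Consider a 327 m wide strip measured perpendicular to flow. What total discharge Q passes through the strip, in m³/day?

79.0

Flow is parallel to layering, so each bed carries its own Darcy discharge and the transmissivities add.
Σ(K_i·b_i) = 0.636×9.64 + 5.12×11.4 = 64.50 m²/day.
Hydraulic gradient i = (55.11 − 51.10) / 1070 = 4.01 / 1070 = 0.003748.
Q = Σ(K_i·b_i) · W · i = 64.50 × 327 × 0.003748 = 79.04 m³/day.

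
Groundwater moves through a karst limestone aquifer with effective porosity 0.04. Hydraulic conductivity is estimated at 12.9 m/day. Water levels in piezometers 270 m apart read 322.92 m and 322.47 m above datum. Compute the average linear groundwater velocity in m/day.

0.537

Hydraulic gradient i = (322.92 − 322.47) / 270 = 0.45 / 270 = 0.001667.
Darcy flux q = K · i = 12.90 × 0.001667 = 0.02150 m/day.
Seepage velocity v = q / n_e = 0.02150 / 0.04 = 0.5375 m/day.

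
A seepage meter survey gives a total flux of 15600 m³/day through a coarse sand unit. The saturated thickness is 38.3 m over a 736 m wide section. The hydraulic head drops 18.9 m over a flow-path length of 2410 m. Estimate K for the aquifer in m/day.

70.6

Cross-sectional area A = 736 × 38.3 = 28189 m².
Hydraulic gradient i = Δh / L = 18.9 / 2410 = 0.007842.
From Q = K·A·i, K = Q / (A·i) = 15600 / (28189 × 0.007842) = 70.57 m/day.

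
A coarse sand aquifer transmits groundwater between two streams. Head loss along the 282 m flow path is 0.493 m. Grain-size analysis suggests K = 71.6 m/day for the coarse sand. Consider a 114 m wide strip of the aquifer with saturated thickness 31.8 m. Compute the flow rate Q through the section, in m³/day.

454

Cross-sectional area A = 114 × 31.8 = 3625 m².
Hydraulic gradient i = Δh / L = 0.493 / 282 = 0.001748.
Darcy's law: Q = K · A · i = 71.60 × 3625 × 0.001748 = 453.8 m³/day.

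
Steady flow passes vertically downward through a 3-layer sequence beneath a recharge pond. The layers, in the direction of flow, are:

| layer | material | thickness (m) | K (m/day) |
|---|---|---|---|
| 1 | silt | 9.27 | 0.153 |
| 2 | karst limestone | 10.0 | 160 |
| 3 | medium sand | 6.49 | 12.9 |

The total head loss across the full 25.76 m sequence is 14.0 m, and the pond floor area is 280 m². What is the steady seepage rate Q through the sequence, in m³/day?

64.1

Flow is perpendicular to layering, so the layers act in series and the equivalent K is the thickness-weighted harmonic mean.
Total thickness L = 9.27 + 10.0 + 6.49 = 25.76 m.
Σ(b_i/K_i) = 9.27/0.153 + 10.0/160 + 6.49/12.9 = 61.15 d.
K_eq = L / Σ(b_i/K_i) = 25.76 / 61.15 = 0.4212 m/day.
Q = K_eq · A · (Δh/L) = 0.4212 × 280 × (14.0/25.76) = 64.10 m³/day.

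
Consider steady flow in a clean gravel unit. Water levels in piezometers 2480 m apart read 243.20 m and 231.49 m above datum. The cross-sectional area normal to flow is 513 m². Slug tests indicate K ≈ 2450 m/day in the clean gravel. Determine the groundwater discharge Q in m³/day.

5930

Hydraulic gradient i = (243.20 − 231.49) / 2480 = 11.71 / 2480 = 0.004722.
Darcy's law: Q = K · A · i = 2450 × 513.0 × 0.004722 = 5935 m³/day.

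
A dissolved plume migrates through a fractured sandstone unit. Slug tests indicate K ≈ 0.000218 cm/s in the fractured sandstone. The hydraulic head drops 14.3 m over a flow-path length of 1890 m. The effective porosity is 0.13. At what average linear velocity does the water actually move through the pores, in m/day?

0.0110

Convert K: 0.000218 cm/s × 864 = 0.1884 m/day.
Hydraulic gradient i = Δh / L = 14.3 / 1890 = 0.007566.
Darcy flux q = K · i = 0.1884 × 0.007566 = 0.001425 m/day.
Seepage velocity v = q / n_e = 0.001425 / 0.13 = 0.01096 m/day.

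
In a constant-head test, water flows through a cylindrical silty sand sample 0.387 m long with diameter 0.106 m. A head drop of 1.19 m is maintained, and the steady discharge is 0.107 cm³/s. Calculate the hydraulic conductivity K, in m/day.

0.341

Cross-sectional area A = π·(d/2)² = π × (0.106/2)² = 0.008825 m².
Convert discharge: 0.107 cm³/s = 1.070e-07 m³/s.
Darcy's law rearranged: K = Q·L / (A·Δh) = 1.070e-07 × 0.387 / (0.008825 × 1.19) = 3.943e-06 m/s = 0.3407 m/day.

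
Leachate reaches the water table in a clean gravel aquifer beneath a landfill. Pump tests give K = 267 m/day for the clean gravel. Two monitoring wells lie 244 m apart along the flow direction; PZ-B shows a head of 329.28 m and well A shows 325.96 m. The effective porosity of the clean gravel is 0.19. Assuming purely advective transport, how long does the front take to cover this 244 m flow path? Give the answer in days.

Hydraulic gradient i = (329.28 − 325.96) / 244 = 3.32 / 244 = 0.01361.
Darcy flux q = K · i = 267.0 × 0.01361 = 3.633 m/day.
Seepage velocity v = q / n_e = 3.633 / 0.19 = 19.12 m/day.
Travel time t = L / v = 244 / 19.12 = 12.76 days.

12.8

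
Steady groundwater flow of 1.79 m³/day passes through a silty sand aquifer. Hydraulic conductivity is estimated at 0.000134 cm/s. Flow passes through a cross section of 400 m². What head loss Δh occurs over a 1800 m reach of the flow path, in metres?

Convert K: 0.000134 cm/s × 864 = 0.1158 m/day.
From Q = K·A·i, i = Q / (K·A) = 1.79 / (0.1158 × 400.0) = 0.03865.
Head loss Δh = i · L = 0.03865 × 1800 = 69.57 m.

69.6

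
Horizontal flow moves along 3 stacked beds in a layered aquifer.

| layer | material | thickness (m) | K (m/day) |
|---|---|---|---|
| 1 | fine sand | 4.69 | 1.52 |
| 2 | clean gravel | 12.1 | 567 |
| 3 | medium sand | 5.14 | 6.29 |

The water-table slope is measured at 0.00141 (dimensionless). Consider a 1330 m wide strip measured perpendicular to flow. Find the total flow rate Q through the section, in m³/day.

12900

Flow is parallel to layering, so each bed carries its own Darcy discharge and the transmissivities add.
Σ(K_i·b_i) = 1.52×4.69 + 567×12.1 + 6.29×5.14 = 6900 m²/day.
Hydraulic gradient i = 0.00141.
Q = Σ(K_i·b_i) · W · i = 6900 × 1330 × 0.001410 = 12940 m³/day.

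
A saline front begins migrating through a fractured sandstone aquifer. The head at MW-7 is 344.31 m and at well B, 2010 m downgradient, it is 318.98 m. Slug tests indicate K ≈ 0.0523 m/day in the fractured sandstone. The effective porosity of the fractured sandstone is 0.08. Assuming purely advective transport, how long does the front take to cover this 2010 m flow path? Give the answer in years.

668

Hydraulic gradient i = (344.31 − 318.98) / 2010 = 25.33 / 2010 = 0.01260.
Darcy flux q = K · i = 0.05230 × 0.01260 = 0.0006591 m/day.
Seepage velocity v = q / n_e = 0.0006591 / 0.08 = 0.008239 m/day.
Travel time t = L / v = 2010 / 0.008239 = 2.440e+05 days = 668.0 years.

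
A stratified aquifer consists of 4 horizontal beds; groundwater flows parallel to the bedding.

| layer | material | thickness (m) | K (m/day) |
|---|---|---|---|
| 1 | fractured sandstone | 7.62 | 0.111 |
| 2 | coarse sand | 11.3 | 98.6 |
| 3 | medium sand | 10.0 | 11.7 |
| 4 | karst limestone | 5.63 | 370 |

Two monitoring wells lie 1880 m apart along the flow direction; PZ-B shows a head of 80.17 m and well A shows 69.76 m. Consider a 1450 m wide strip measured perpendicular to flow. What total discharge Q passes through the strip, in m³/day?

Flow is parallel to layering, so each bed carries its own Darcy discharge and the transmissivities add.
Σ(K_i·b_i) = 0.111×7.62 + 98.6×11.3 + 11.7×10.0 + 370×5.63 = 3315 m²/day.
Hydraulic gradient i = (80.17 − 69.76) / 1880 = 10.41 / 1880 = 0.005537.
Q = Σ(K_i·b_i) · W · i = 3315 × 1450 × 0.005537 = 26617 m³/day.

26600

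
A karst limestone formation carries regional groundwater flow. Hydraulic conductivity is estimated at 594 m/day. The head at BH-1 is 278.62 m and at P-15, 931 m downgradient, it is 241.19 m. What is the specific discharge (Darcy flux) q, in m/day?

23.9

Hydraulic gradient i = (278.62 − 241.19) / 931 = 37.43 / 931 = 0.04020.
Specific discharge q = K · i = 594.0 × 0.04020 = 23.88 m/day.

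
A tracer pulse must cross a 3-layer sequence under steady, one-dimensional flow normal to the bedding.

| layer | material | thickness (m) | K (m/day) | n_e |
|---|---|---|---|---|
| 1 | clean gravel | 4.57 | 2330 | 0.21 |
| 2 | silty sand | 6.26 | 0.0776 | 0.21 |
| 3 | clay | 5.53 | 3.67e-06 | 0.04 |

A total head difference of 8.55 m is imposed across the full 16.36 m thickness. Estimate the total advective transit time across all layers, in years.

1200

With flow normal to the layers, continuity requires the same specific discharge q through every layer.
Σ(b_i/K_i) = 4.57/2330 + 6.26/0.0776 + 5.53/3.67e-06 = 1.507e+06 d.
q = Δh / Σ(b_i/K_i) = 8.55 / 1.507e+06 = 5.674e-06 m/day.
In each layer the seepage velocity is v_i = q/n_i, so the layer transit time is t_i = b_i·n_i / q:
  layer 1 (clean gravel): t_1 = 4.57 × 0.21 / 5.674e-06 = 1.691e+05 d
  layer 2 (silty sand): t_2 = 6.26 × 0.21 / 5.674e-06 = 2.317e+05 d
  layer 3 (clay): t_3 = 5.53 × 0.04 / 5.674e-06 = 38985 d
Total t = Σ t_i = 4.398e+05 days = 1204 years.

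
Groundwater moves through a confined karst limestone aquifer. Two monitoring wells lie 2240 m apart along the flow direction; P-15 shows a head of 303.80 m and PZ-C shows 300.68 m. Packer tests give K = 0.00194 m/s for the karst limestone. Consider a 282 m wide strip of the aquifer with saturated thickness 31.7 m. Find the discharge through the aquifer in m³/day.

Convert K: 0.00194 m/s × 86400 = 167.6 m/day.
Cross-sectional area A = 282 × 31.7 = 8939 m².
Hydraulic gradient i = (303.80 − 300.68) / 2240 = 3.12 / 2240 = 0.001393.
Darcy's law: Q = K · A · i = 167.6 × 8939 × 0.001393 = 2087 m³/day.

2090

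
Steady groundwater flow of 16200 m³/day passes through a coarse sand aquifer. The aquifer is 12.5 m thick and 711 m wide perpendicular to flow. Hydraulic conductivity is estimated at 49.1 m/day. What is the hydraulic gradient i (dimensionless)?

0.0371

Cross-sectional area A = 711 × 12.5 = 8888 m².
From Q = K·A·i, i = Q / (K·A) = 16200 / (49.10 × 8888) = 0.03712.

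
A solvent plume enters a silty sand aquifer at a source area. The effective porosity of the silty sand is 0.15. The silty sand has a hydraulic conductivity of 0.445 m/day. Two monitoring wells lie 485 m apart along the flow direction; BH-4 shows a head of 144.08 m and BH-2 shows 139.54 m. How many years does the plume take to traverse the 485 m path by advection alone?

47.8

Hydraulic gradient i = (144.08 − 139.54) / 485 = 4.54 / 485 = 0.009361.
Darcy flux q = K · i = 0.4450 × 0.009361 = 0.004166 m/day.
Seepage velocity v = q / n_e = 0.004166 / 0.15 = 0.02777 m/day.
Travel time t = L / v = 485 / 0.02777 = 17465 days = 47.82 years.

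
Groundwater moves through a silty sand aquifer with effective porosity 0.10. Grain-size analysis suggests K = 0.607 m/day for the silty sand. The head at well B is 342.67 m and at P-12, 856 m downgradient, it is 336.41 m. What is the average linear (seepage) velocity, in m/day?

0.0444

Hydraulic gradient i = (342.67 − 336.41) / 856 = 6.26 / 856 = 0.007313.
Darcy flux q = K · i = 0.6070 × 0.007313 = 0.004439 m/day.
Seepage velocity v = q / n_e = 0.004439 / 0.10 = 0.04439 m/day.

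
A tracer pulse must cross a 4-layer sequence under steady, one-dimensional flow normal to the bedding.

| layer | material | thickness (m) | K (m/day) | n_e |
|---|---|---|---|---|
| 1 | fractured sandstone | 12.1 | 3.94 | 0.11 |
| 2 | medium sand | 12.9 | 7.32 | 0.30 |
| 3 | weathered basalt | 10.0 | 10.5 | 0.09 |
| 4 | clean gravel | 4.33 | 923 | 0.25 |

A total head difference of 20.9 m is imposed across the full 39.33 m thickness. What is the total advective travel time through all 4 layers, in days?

With flow normal to the layers, continuity requires the same specific discharge q through every layer.
Σ(b_i/K_i) = 12.1/3.94 + 12.9/7.32 + 10.0/10.5 + 4.33/923 = 5.790 d.
q = Δh / Σ(b_i/K_i) = 20.9 / 5.790 = 3.609 m/day.
In each layer the seepage velocity is v_i = q/n_i, so the layer transit time is t_i = b_i·n_i / q:
  layer 1 (fractured sandstone): t_1 = 12.1 × 0.11 / 3.609 = 0.3688 d
  layer 2 (medium sand): t_2 = 12.9 × 0.30 / 3.609 = 1.072 d
  layer 3 (weathered basalt): t_3 = 10.0 × 0.09 / 3.609 = 0.2493 d
  layer 4 (clean gravel): t_4 = 4.33 × 0.25 / 3.609 = 0.2999 d
Total t = Σ t_i = 1.990 days.

1.99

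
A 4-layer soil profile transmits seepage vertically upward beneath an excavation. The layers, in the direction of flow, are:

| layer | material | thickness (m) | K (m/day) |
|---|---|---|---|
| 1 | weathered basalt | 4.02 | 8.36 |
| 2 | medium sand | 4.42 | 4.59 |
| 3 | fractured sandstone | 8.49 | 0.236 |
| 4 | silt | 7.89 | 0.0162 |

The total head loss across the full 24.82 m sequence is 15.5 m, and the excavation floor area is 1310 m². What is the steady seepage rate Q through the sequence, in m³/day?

Flow is perpendicular to layering, so the layers act in series and the equivalent K is the thickness-weighted harmonic mean.
Total thickness L = 4.02 + 4.42 + 8.49 + 7.89 = 24.82 m.
Σ(b_i/K_i) = 4.02/8.36 + 4.42/4.59 + 8.49/0.236 + 7.89/0.0162 = 524.5 d.
K_eq = L / Σ(b_i/K_i) = 24.82 / 524.5 = 0.04733 m/day.
Q = K_eq · A · (Δh/L) = 0.04733 × 1310 × (15.5/24.82) = 38.72 m³/day.

38.7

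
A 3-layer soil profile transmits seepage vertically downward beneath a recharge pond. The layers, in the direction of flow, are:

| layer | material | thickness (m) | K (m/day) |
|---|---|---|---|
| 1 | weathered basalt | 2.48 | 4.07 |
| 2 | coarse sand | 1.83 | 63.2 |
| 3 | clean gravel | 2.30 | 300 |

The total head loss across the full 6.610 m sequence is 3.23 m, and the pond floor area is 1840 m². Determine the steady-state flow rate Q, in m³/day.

Flow is perpendicular to layering, so the layers act in series and the equivalent K is the thickness-weighted harmonic mean.
Total thickness L = 2.48 + 1.83 + 2.30 = 6.610 m.
Σ(b_i/K_i) = 2.48/4.07 + 1.83/63.2 + 2.30/300 = 0.6460 d.
K_eq = L / Σ(b_i/K_i) = 6.610 / 0.6460 = 10.23 m/day.
Q = K_eq · A · (Δh/L) = 10.23 × 1840 × (3.23/6.610) = 9201 m³/day.

9200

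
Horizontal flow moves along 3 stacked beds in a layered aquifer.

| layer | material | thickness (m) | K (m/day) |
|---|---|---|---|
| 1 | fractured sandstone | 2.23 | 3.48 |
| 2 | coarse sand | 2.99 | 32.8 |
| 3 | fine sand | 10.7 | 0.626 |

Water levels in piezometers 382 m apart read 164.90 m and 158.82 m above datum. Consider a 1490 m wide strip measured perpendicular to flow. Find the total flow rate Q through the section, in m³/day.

Flow is parallel to layering, so each bed carries its own Darcy discharge and the transmissivities add.
Σ(K_i·b_i) = 3.48×2.23 + 32.8×2.99 + 0.626×10.7 = 112.5 m²/day.
Hydraulic gradient i = (164.90 − 158.82) / 382 = 6.08 / 382 = 0.01592.
Q = Σ(K_i·b_i) · W · i = 112.5 × 1490 × 0.01592 = 2669 m³/day.

2670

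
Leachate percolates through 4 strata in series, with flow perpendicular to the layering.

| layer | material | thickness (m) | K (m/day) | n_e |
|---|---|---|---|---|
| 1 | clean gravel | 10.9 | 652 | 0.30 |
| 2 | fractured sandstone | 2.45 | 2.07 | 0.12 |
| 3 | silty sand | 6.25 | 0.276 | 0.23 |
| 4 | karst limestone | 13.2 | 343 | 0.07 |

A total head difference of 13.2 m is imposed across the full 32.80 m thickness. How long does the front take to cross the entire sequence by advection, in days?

10.7

With flow normal to the layers, continuity requires the same specific discharge q through every layer.
Σ(b_i/K_i) = 10.9/652 + 2.45/2.07 + 6.25/0.276 + 13.2/343 = 23.88 d.
q = Δh / Σ(b_i/K_i) = 13.2 / 23.88 = 0.5527 m/day.
In each layer the seepage velocity is v_i = q/n_i, so the layer transit time is t_i = b_i·n_i / q:
  layer 1 (clean gravel): t_1 = 10.9 × 0.30 / 0.5527 = 5.917 d
  layer 2 (fractured sandstone): t_2 = 2.45 × 0.12 / 0.5527 = 0.5320 d
  layer 3 (silty sand): t_3 = 6.25 × 0.23 / 0.5527 = 2.601 d
  layer 4 (karst limestone): t_4 = 13.2 × 0.07 / 0.5527 = 1.672 d
Total t = Σ t_i = 10.72 days.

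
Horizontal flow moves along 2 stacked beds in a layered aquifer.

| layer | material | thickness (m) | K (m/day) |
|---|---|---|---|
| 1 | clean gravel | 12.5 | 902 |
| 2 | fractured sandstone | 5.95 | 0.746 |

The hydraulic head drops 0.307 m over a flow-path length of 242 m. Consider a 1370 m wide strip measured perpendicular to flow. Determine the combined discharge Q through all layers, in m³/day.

Flow is parallel to layering, so each bed carries its own Darcy discharge and the transmissivities add.
Σ(K_i·b_i) = 902×12.5 + 0.746×5.95 = 11279 m²/day.
Hydraulic gradient i = Δh / L = 0.307 / 242 = 0.001269.
Q = Σ(K_i·b_i) · W · i = 11279 × 1370 × 0.001269 = 19603 m³/day.

19600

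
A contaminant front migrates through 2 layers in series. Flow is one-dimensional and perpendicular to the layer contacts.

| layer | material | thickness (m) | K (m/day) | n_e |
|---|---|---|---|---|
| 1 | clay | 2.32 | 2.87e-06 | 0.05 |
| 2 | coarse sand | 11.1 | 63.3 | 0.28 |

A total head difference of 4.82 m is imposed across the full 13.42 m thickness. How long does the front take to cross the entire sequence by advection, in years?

1480

With flow normal to the layers, continuity requires the same specific discharge q through every layer.
Σ(b_i/K_i) = 2.32/2.87e-06 + 11.1/63.3 = 8.084e+05 d.
q = Δh / Σ(b_i/K_i) = 4.82 / 8.084e+05 = 5.963e-06 m/day.
In each layer the seepage velocity is v_i = q/n_i, so the layer transit time is t_i = b_i·n_i / q:
  layer 1 (clay): t_1 = 2.32 × 0.05 / 5.963e-06 = 19454 d
  layer 2 (coarse sand): t_2 = 11.1 × 0.28 / 5.963e-06 = 5.212e+05 d
Total t = Σ t_i = 5.407e+05 days = 1480 years.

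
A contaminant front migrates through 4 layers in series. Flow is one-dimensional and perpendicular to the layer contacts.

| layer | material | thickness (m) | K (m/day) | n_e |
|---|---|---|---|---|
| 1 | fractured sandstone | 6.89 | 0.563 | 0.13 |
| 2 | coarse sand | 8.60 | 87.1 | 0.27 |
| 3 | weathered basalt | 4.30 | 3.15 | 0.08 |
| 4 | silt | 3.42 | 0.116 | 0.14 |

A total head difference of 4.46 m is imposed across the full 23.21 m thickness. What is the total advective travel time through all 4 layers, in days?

With flow normal to the layers, continuity requires the same specific discharge q through every layer.
Σ(b_i/K_i) = 6.89/0.563 + 8.60/87.1 + 4.30/3.15 + 3.42/0.116 = 43.18 d.
q = Δh / Σ(b_i/K_i) = 4.46 / 43.18 = 0.1033 m/day.
In each layer the seepage velocity is v_i = q/n_i, so the layer transit time is t_i = b_i·n_i / q:
  layer 1 (fractured sandstone): t_1 = 6.89 × 0.13 / 0.1033 = 8.673 d
  layer 2 (coarse sand): t_2 = 8.60 × 0.27 / 0.1033 = 22.48 d
  layer 3 (weathered basalt): t_3 = 4.30 × 0.08 / 0.1033 = 3.331 d
  layer 4 (silt): t_4 = 3.42 × 0.14 / 0.1033 = 4.636 d
Total t = Σ t_i = 39.12 days.

39.1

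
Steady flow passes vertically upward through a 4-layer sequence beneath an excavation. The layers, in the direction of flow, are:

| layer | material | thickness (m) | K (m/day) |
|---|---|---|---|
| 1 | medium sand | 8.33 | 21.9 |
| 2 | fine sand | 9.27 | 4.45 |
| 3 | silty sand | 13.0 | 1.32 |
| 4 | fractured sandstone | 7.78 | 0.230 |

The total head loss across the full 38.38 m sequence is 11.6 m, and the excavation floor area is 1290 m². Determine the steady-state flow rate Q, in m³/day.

324

Flow is perpendicular to layering, so the layers act in series and the equivalent K is the thickness-weighted harmonic mean.
Total thickness L = 8.33 + 9.27 + 13.0 + 7.78 = 38.38 m.
Σ(b_i/K_i) = 8.33/21.9 + 9.27/4.45 + 13.0/1.32 + 7.78/0.230 = 46.14 d.
K_eq = L / Σ(b_i/K_i) = 38.38 / 46.14 = 0.8319 m/day.
Q = K_eq · A · (Δh/L) = 0.8319 × 1290 × (11.6/38.38) = 324.3 m³/day.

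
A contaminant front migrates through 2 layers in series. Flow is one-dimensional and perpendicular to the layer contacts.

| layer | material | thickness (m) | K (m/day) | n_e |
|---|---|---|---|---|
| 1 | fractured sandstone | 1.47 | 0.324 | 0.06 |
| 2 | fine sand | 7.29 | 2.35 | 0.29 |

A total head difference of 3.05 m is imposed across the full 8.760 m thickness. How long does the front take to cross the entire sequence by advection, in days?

With flow normal to the layers, continuity requires the same specific discharge q through every layer.
Σ(b_i/K_i) = 1.47/0.324 + 7.29/2.35 = 7.639 d.
q = Δh / Σ(b_i/K_i) = 3.05 / 7.639 = 0.3993 m/day.
In each layer the seepage velocity is v_i = q/n_i, so the layer transit time is t_i = b_i·n_i / q:
  layer 1 (fractured sandstone): t_1 = 1.47 × 0.06 / 0.3993 = 0.2209 d
  layer 2 (fine sand): t_2 = 7.29 × 0.29 / 0.3993 = 5.295 d
Total t = Σ t_i = 5.516 days.

5.52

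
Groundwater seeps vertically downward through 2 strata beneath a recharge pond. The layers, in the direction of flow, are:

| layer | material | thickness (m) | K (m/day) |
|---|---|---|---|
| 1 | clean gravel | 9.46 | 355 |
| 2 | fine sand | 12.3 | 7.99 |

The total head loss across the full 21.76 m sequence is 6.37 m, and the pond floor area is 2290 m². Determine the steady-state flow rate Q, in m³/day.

9310

Flow is perpendicular to layering, so the layers act in series and the equivalent K is the thickness-weighted harmonic mean.
Total thickness L = 9.46 + 12.3 = 21.76 m.
Σ(b_i/K_i) = 9.46/355 + 12.3/7.99 = 1.566 d.
K_eq = L / Σ(b_i/K_i) = 21.76 / 1.566 = 13.89 m/day.
Q = K_eq · A · (Δh/L) = 13.89 × 2290 × (6.37/21.76) = 9315 m³/day.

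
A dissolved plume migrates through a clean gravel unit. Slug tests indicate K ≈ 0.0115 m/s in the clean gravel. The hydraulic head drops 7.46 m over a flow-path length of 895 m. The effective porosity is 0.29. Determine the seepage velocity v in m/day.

Convert K: 0.0115 m/s × 86400 = 993.6 m/day.
Hydraulic gradient i = Δh / L = 7.46 / 895 = 0.008335.
Darcy flux q = K · i = 993.6 × 0.008335 = 8.282 m/day.
Seepage velocity v = q / n_e = 8.282 / 0.29 = 28.56 m/day.

28.6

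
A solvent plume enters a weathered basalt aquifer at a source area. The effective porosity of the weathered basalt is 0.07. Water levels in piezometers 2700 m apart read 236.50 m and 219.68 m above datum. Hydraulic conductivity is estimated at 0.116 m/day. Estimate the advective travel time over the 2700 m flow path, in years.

716

Hydraulic gradient i = (236.50 − 219.68) / 2700 = 16.82 / 2700 = 0.006230.
Darcy flux q = K · i = 0.1160 × 0.006230 = 0.0007226 m/day.
Seepage velocity v = q / n_e = 0.0007226 / 0.07 = 0.01032 m/day.
Travel time t = L / v = 2700 / 0.01032 = 2.615e+05 days = 716.1 years.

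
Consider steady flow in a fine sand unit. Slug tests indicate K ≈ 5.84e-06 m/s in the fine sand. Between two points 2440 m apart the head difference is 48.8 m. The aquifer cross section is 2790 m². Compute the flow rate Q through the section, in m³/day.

Convert K: 5.84e-06 m/s × 86400 = 0.5046 m/day.
Hydraulic gradient i = Δh / L = 48.8 / 2440 = 0.02000.
Darcy's law: Q = K · A · i = 0.5046 × 2790 × 0.02000 = 28.16 m³/day.

28.2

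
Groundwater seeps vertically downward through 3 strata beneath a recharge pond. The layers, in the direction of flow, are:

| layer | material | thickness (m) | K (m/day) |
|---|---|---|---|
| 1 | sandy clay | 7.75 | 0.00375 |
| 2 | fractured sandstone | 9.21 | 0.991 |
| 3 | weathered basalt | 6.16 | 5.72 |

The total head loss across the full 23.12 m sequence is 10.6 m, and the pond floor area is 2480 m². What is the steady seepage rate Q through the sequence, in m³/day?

Flow is perpendicular to layering, so the layers act in series and the equivalent K is the thickness-weighted harmonic mean.
Total thickness L = 7.75 + 9.21 + 6.16 = 23.12 m.
Σ(b_i/K_i) = 7.75/0.00375 + 9.21/0.991 + 6.16/5.72 = 2077 d.
K_eq = L / Σ(b_i/K_i) = 23.12 / 2077 = 0.01113 m/day.
Q = K_eq · A · (Δh/L) = 0.01113 × 2480 × (10.6/23.12) = 12.66 m³/day.

12.7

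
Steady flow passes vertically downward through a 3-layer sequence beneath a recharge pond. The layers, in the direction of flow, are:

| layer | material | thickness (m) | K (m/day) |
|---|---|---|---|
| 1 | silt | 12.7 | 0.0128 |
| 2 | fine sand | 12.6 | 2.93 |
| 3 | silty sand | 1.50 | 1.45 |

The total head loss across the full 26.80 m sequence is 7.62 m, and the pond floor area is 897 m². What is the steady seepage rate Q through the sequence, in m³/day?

6.85

Flow is perpendicular to layering, so the layers act in series and the equivalent K is the thickness-weighted harmonic mean.
Total thickness L = 12.7 + 12.6 + 1.50 = 26.80 m.
Σ(b_i/K_i) = 12.7/0.0128 + 12.6/2.93 + 1.50/1.45 = 997.5 d.
K_eq = L / Σ(b_i/K_i) = 26.80 / 997.5 = 0.02687 m/day.
Q = K_eq · A · (Δh/L) = 0.02687 × 897 × (7.62/26.80) = 6.852 m³/day.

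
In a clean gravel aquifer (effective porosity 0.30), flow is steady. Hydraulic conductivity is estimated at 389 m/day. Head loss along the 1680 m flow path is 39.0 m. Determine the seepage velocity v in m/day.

Hydraulic gradient i = Δh / L = 39.0 / 1680 = 0.02321.
Darcy flux q = K · i = 389.0 × 0.02321 = 9.030 m/day.
Seepage velocity v = q / n_e = 9.030 / 0.30 = 30.10 m/day.

30.1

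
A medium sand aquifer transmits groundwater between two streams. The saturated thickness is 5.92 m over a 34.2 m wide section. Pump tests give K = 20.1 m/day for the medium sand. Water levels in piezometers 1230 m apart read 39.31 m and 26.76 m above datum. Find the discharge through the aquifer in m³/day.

41.5

Cross-sectional area A = 34.2 × 5.92 = 202.5 m².
Hydraulic gradient i = (39.31 − 26.76) / 1230 = 12.55 / 1230 = 0.01020.
Darcy's law: Q = K · A · i = 20.10 × 202.5 × 0.01020 = 41.52 m³/day.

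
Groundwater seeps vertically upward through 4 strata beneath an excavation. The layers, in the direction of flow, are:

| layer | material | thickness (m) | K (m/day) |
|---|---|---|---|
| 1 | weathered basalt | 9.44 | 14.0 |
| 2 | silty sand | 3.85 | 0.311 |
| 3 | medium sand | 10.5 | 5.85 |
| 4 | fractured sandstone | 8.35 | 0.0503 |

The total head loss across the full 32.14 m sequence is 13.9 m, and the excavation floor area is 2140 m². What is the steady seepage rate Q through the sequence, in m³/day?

Flow is perpendicular to layering, so the layers act in series and the equivalent K is the thickness-weighted harmonic mean.
Total thickness L = 9.44 + 3.85 + 10.5 + 8.35 = 32.14 m.
Σ(b_i/K_i) = 9.44/14.0 + 3.85/0.311 + 10.5/5.85 + 8.35/0.0503 = 180.9 d.
K_eq = L / Σ(b_i/K_i) = 32.14 / 180.9 = 0.1777 m/day.
Q = K_eq · A · (Δh/L) = 0.1777 × 2140 × (13.9/32.14) = 164.5 m³/day.

164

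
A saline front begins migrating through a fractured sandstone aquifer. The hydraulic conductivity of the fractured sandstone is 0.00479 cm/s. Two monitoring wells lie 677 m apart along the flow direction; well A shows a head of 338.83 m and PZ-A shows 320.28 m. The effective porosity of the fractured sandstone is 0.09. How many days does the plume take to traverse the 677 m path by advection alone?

Convert K: 0.00479 cm/s × 864 = 4.139 m/day.
Hydraulic gradient i = (338.83 − 320.28) / 677 = 18.55 / 677 = 0.02740.
Darcy flux q = K · i = 4.139 × 0.02740 = 0.1134 m/day.
Seepage velocity v = q / n_e = 0.1134 / 0.09 = 1.260 m/day.
Travel time t = L / v = 677 / 1.260 = 537.3 days.

537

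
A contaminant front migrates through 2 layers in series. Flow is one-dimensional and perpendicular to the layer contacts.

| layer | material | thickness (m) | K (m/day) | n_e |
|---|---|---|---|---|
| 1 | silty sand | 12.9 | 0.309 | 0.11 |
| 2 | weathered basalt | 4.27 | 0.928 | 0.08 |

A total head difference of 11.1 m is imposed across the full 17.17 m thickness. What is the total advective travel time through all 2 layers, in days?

7.35

With flow normal to the layers, continuity requires the same specific discharge q through every layer.
Σ(b_i/K_i) = 12.9/0.309 + 4.27/0.928 = 46.35 d.
q = Δh / Σ(b_i/K_i) = 11.1 / 46.35 = 0.2395 m/day.
In each layer the seepage velocity is v_i = q/n_i, so the layer transit time is t_i = b_i·n_i / q:
  layer 1 (silty sand): t_1 = 12.9 × 0.11 / 0.2395 = 5.925 d
  layer 2 (weathered basalt): t_2 = 4.27 × 0.08 / 0.2395 = 1.426 d
Total t = Σ t_i = 7.352 days.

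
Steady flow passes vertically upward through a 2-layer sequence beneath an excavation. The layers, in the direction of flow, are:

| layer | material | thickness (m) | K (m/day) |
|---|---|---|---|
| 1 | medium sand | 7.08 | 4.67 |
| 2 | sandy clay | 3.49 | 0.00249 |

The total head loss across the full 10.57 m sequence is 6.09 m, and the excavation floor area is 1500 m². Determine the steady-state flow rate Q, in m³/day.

Flow is perpendicular to layering, so the layers act in series and the equivalent K is the thickness-weighted harmonic mean.
Total thickness L = 7.08 + 3.49 = 10.57 m.
Σ(b_i/K_i) = 7.08/4.67 + 3.49/0.00249 = 1403 d.
K_eq = L / Σ(b_i/K_i) = 10.57 / 1403 = 0.007533 m/day.
Q = K_eq · A · (Δh/L) = 0.007533 × 1500 × (6.09/10.57) = 6.510 m³/day.

6.51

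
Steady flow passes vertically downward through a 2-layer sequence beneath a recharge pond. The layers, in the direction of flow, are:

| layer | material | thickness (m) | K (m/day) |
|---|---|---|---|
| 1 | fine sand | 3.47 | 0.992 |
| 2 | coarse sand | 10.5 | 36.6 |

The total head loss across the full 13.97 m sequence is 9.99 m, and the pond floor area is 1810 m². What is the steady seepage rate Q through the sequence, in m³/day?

Flow is perpendicular to layering, so the layers act in series and the equivalent K is the thickness-weighted harmonic mean.
Total thickness L = 3.47 + 10.5 = 13.97 m.
Σ(b_i/K_i) = 3.47/0.992 + 10.5/36.6 = 3.785 d.
K_eq = L / Σ(b_i/K_i) = 13.97 / 3.785 = 3.691 m/day.
Q = K_eq · A · (Δh/L) = 3.691 × 1810 × (9.99/13.97) = 4777 m³/day.

4780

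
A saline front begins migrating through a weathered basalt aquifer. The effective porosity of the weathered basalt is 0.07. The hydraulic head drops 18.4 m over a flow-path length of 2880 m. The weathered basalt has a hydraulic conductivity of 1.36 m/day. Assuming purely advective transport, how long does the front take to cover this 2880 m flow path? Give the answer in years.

Hydraulic gradient i = Δh / L = 18.4 / 2880 = 0.006389.
Darcy flux q = K · i = 1.360 × 0.006389 = 0.008689 m/day.
Seepage velocity v = q / n_e = 0.008689 / 0.07 = 0.1241 m/day.
Travel time t = L / v = 2880 / 0.1241 = 23202 days = 63.52 years.

63.5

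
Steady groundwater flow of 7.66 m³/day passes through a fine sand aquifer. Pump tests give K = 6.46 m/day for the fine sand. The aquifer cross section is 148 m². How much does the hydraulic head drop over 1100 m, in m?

8.81

From Q = K·A·i, i = Q / (K·A) = 7.66 / (6.460 × 148.0) = 0.008012.
Head loss Δh = i · L = 0.008012 × 1100 = 8.813 m.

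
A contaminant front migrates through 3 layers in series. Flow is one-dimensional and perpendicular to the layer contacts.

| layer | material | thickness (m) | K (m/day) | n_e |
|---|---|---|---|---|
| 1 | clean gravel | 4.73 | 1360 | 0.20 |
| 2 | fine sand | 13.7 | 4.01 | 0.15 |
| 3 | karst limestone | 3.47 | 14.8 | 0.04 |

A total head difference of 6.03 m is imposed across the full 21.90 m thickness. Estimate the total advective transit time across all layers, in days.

1.90

With flow normal to the layers, continuity requires the same specific discharge q through every layer.
Σ(b_i/K_i) = 4.73/1360 + 13.7/4.01 + 3.47/14.8 = 3.654 d.
q = Δh / Σ(b_i/K_i) = 6.03 / 3.654 = 1.650 m/day.
In each layer the seepage velocity is v_i = q/n_i, so the layer transit time is t_i = b_i·n_i / q:
  layer 1 (clean gravel): t_1 = 4.73 × 0.20 / 1.650 = 0.5733 d
  layer 2 (fine sand): t_2 = 13.7 × 0.15 / 1.650 = 1.245 d
  layer 3 (karst limestone): t_3 = 3.47 × 0.04 / 1.650 = 0.08412 d
Total t = Σ t_i = 1.903 days.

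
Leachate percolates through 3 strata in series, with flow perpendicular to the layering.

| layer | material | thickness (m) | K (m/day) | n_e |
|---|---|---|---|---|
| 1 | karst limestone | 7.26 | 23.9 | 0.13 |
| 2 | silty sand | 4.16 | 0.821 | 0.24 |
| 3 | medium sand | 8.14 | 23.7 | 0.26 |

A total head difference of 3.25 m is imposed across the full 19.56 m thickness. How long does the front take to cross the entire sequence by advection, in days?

7.14

With flow normal to the layers, continuity requires the same specific discharge q through every layer.
Σ(b_i/K_i) = 7.26/23.9 + 4.16/0.821 + 8.14/23.7 = 5.714 d.
q = Δh / Σ(b_i/K_i) = 3.25 / 5.714 = 0.5688 m/day.
In each layer the seepage velocity is v_i = q/n_i, so the layer transit time is t_i = b_i·n_i / q:
  layer 1 (karst limestone): t_1 = 7.26 × 0.13 / 0.5688 = 1.659 d
  layer 2 (silty sand): t_2 = 4.16 × 0.24 / 0.5688 = 1.755 d
  layer 3 (medium sand): t_3 = 8.14 × 0.26 / 0.5688 = 3.721 d
Total t = Σ t_i = 7.136 days.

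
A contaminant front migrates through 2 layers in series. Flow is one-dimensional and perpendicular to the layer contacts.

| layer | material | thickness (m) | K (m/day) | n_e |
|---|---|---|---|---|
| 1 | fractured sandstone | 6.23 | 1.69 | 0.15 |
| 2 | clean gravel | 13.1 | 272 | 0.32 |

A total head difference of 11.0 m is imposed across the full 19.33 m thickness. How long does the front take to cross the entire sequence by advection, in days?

With flow normal to the layers, continuity requires the same specific discharge q through every layer.
Σ(b_i/K_i) = 6.23/1.69 + 13.1/272 = 3.735 d.
q = Δh / Σ(b_i/K_i) = 11.0 / 3.735 = 2.945 m/day.
In each layer the seepage velocity is v_i = q/n_i, so the layer transit time is t_i = b_i·n_i / q:
  layer 1 (fractured sandstone): t_1 = 6.23 × 0.15 / 2.945 = 0.3173 d
  layer 2 (clean gravel): t_2 = 13.1 × 0.32 / 2.945 = 1.423 d
Total t = Σ t_i = 1.740 days.

1.74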